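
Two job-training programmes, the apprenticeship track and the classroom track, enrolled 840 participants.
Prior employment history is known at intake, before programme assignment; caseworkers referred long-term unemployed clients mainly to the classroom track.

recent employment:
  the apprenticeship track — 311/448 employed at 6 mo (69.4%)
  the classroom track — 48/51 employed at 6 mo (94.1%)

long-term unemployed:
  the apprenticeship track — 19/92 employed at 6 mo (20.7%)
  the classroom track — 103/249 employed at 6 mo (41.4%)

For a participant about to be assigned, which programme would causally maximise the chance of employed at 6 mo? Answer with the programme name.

the classroom track

Since prior employment history is a pre-existing factor (not a product of the programme) and it affects the outcome on its own, it is a confounder. The stratified rates, not the pooled rate, identify the causal effect.
Within each level — recent employment: 69.4% vs 94.1%; long-term unemployed: 20.7% vs 41.4% — the classroom track is higher every time.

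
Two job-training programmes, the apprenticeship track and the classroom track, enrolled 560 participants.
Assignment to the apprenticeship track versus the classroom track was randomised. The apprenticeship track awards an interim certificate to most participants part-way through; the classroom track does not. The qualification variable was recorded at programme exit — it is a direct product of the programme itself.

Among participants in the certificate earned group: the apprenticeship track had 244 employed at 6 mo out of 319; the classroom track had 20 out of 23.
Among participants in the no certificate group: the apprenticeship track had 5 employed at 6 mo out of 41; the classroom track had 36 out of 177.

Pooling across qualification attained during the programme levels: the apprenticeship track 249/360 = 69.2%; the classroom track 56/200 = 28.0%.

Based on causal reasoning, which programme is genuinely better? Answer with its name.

The stratified and pooled comparisons disagree (the classroom track wins within each qualification attained during the programme; the apprenticeship track wins overall), so the answer turns on the causal role of qualification attained during the programme.
Qualification attained during the programme is downstream of the programme. One should not condition on a consequence of treatment, so the overall rates are the right comparison.
Pooled: the apprenticeship track 69.2% vs the classroom track 28.0%; the apprenticeship track is higher overall.

the apprenticeship track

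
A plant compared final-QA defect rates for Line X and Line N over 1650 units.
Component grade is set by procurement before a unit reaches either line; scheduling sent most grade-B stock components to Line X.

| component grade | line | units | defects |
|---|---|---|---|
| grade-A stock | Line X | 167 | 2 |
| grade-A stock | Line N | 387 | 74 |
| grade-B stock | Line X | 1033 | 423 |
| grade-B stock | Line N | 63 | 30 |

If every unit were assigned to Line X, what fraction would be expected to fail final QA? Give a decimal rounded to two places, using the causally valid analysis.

The stratified and pooled comparisons disagree (Line X wins within each component grade; Line N wins overall), so the answer turns on the causal role of component grade.
Component grade is set before the line has any effect — it is not caused by the line — and it independently drives the outcome. That makes it a confounder, so the causal comparison is within component grade levels.
Standardising Line X to the population component grade mix: 0.336·2/167 + 0.664·423/1033 = 0.276.

0.28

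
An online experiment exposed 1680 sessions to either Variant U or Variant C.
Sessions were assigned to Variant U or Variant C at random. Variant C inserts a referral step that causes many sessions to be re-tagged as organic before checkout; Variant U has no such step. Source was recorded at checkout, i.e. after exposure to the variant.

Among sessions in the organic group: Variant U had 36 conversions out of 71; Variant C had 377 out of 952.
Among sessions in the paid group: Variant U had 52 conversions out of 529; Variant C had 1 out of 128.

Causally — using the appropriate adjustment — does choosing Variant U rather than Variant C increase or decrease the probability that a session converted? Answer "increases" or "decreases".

Variant U is higher inside every traffic source stratum but Variant C is higher in aggregate. Whether to stratify depends on how traffic source relates to the variant.
Because the variant influences traffic source, traffic source is a post-treatment mediator, not a confounder. Stratifying on it would bias the estimate; the causal effect is the crude pooled difference.
Pooled: Variant U 14.7% vs Variant C 35.0%; Variant C is higher overall.

decreases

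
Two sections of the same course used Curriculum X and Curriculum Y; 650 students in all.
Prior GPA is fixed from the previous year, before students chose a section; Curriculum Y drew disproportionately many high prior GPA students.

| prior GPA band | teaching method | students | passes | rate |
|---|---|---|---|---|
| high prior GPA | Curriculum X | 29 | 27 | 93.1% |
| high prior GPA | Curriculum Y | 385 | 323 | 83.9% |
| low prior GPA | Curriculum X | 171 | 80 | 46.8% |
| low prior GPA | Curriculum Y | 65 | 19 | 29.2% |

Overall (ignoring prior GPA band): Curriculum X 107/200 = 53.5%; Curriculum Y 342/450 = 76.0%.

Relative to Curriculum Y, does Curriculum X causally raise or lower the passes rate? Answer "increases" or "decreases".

increases

Nothing the teaching method does changes prior GPA band; the imbalance is an allocation artefact. With prior GPA band also predicting the outcome, the pooled figure is confounded, and the within-stratum comparison is the causal one.
Within each level — high prior GPA: 93.1% vs 83.9%; low prior GPA: 46.8% vs 29.2% — Curriculum X is higher every time.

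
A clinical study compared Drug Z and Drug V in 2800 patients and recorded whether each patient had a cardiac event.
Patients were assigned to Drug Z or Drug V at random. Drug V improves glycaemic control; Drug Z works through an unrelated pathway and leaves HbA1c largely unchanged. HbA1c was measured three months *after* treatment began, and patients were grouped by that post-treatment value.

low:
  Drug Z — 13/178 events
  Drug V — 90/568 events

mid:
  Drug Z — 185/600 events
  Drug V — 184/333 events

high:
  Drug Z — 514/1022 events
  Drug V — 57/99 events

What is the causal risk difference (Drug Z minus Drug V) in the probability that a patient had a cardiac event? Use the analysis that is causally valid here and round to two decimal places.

+0.06

HbA1c is recorded after the drug and is itself shifted by it — it sits on the causal path from drug to outcome. Conditioning on a mediator would strip out part of the effect we want; the pooled comparison gives the total causal effect.
The causal difference is the pooled difference: 0.396 − 0.331 = +0.065.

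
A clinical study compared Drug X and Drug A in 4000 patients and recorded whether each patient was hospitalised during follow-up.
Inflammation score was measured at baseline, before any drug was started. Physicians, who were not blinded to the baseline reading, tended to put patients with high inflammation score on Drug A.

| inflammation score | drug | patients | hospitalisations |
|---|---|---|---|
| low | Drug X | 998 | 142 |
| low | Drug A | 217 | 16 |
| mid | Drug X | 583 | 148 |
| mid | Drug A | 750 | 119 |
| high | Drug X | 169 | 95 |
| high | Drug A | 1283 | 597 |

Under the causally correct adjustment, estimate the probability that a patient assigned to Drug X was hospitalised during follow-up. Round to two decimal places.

Since inflammation score is a pre-existing factor (not a product of the drug) and it affects the outcome on its own, it is a confounder. The stratified rates, not the pooled rate, identify the causal effect.
Standardising Drug X to the population inflammation score mix: 0.304·142/998 + 0.333·148/583 + 0.363·95/169 = 0.332.

0.33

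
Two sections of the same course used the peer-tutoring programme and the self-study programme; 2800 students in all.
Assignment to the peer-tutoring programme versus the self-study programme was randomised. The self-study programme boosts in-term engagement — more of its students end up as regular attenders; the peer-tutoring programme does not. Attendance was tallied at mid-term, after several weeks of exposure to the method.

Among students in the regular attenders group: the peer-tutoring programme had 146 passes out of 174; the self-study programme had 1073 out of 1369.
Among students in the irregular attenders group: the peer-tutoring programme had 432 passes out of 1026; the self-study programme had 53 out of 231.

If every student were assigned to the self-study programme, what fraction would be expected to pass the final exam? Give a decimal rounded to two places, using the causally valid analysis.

0.70

The stratified and pooled comparisons disagree (the peer-tutoring programme wins within each mid-term attendance; the self-study programme wins overall), so the answer turns on the causal role of mid-term attendance.
The distribution of mid-term attendance is itself part of what the teaching method does — it is an intermediate outcome. Holding it fixed would remove that part of the effect; the total effect is the pooled difference.
So P(outcome | do(the self-study programme)) is just the pooled rate for the self-study programme: 1126/1600 = 0.704.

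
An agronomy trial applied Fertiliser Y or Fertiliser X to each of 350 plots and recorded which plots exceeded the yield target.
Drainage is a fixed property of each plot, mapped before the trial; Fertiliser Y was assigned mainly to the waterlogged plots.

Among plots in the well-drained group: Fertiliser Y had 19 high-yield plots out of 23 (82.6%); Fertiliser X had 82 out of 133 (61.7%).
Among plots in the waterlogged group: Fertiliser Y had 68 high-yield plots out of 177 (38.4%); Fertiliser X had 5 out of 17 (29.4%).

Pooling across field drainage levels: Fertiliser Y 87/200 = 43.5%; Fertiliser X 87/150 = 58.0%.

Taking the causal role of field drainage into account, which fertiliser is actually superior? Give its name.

Since field drainage is a pre-existing factor (not a product of the fertiliser) and it affects the outcome on its own, it is a confounder. The stratified rates, not the pooled rate, identify the causal effect.
Within each level — well-drained: 82.6% vs 61.7%; waterlogged: 38.4% vs 29.4% — Fertiliser Y is higher every time.

Fertiliser Y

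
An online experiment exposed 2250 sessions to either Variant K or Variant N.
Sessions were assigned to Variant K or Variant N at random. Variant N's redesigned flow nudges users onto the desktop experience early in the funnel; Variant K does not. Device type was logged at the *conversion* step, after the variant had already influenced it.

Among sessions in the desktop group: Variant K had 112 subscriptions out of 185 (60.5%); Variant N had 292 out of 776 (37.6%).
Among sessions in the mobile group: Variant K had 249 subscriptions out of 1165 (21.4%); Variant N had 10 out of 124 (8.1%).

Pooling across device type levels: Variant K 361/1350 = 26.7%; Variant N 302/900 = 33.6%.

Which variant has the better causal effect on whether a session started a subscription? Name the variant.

Within every device type level Variant K has the higher rate, yet pooled Variant N does — Simpson's reversal.
The distribution of device type is itself part of what the variant does — it is an intermediate outcome. Holding it fixed would remove that part of the effect; the total effect is the pooled difference.
Pooled: Variant K 26.7% vs Variant N 33.6%; Variant N is higher overall.

Variant N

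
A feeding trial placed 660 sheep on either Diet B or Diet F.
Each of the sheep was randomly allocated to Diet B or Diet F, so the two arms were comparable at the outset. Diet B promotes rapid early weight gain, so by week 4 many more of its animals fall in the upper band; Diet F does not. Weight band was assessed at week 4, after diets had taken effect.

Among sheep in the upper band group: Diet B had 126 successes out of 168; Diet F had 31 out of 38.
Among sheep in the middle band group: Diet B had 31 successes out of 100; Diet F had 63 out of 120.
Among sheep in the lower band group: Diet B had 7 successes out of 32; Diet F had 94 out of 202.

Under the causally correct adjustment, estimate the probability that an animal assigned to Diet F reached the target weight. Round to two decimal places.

0.52

The week-4 weight band-specific comparison favours Diet F throughout, but the pooled figures favour Diet B. The question is whether to condition on week-4 weight band.
The distribution of week-4 weight band is itself part of what the diet does — it is an intermediate outcome. Holding it fixed would remove that part of the effect; the total effect is the pooled difference.
So P(outcome | do(Diet F)) is just the pooled rate for Diet F: 188/360 = 0.522.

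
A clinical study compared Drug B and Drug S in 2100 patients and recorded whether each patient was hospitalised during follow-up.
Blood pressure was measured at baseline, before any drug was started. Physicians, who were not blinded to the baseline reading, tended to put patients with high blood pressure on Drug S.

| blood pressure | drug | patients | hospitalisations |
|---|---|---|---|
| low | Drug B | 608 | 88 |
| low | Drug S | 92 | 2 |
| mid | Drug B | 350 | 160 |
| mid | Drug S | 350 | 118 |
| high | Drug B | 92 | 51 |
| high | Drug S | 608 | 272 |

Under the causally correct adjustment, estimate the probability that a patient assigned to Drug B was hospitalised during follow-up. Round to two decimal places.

0.39

Nothing the drug does changes blood pressure; the imbalance is an allocation artefact. With blood pressure also predicting the outcome, the pooled figure is confounded, and the within-stratum comparison is the causal one.
Standardising Drug B to the population blood pressure mix: 0.333·88/608 + 0.333·160/350 + 0.333·51/92 = 0.385.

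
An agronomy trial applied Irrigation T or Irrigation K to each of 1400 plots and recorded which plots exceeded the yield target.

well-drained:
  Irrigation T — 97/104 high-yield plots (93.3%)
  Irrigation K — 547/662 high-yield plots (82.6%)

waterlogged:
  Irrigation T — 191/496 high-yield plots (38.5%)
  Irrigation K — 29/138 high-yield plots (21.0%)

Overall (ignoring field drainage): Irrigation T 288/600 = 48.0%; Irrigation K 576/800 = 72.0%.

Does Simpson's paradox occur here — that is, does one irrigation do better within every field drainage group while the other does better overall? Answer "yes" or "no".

yes

Within each field drainage level (well-drained 93.3% vs 82.6%; waterlogged 38.5% vs 21.0%), Irrigation T has the higher rate every time. Pooled: 48.0% vs 72.0% — Irrigation K has the higher rate overall. The two comparisons disagree.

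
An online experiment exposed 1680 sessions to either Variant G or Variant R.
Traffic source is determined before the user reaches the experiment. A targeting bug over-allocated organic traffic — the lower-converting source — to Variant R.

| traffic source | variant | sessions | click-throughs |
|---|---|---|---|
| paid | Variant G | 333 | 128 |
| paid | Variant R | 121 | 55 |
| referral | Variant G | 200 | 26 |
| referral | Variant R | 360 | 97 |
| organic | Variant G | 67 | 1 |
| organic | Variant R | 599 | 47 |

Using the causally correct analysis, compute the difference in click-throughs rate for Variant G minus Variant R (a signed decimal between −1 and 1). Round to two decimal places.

-0.09

Variant R is higher inside every traffic source stratum but Variant G is higher in aggregate. Whether to stratify depends on how traffic source relates to the variant.
The imbalance in traffic source arose from how sessions were allocated, not from anything the variant did; and traffic source independently affects the outcome. The pooled gap is confounded — condition on traffic source.
Adjusting over the population distribution of traffic source: 0.270·(0.384−0.455) + 0.333·(0.130−0.269) + 0.396·(0.015−0.078) = -0.091.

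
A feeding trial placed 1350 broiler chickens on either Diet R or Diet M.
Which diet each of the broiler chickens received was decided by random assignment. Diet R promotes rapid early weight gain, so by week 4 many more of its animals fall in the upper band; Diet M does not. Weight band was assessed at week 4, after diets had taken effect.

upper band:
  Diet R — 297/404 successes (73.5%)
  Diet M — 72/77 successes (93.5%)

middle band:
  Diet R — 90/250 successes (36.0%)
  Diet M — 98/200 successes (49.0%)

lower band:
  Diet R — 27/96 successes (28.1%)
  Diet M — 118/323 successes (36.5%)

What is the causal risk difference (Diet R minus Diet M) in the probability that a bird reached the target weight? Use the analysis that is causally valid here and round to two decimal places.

+0.07

Stratifying would compare diets among broiler chickens the diets themselves sorted into week-4 weight band groups — a form of selection on an intermediate. The unconditioned pooled rates give the total causal effect.
The causal difference is the pooled difference: 0.552 − 0.480 = +0.072.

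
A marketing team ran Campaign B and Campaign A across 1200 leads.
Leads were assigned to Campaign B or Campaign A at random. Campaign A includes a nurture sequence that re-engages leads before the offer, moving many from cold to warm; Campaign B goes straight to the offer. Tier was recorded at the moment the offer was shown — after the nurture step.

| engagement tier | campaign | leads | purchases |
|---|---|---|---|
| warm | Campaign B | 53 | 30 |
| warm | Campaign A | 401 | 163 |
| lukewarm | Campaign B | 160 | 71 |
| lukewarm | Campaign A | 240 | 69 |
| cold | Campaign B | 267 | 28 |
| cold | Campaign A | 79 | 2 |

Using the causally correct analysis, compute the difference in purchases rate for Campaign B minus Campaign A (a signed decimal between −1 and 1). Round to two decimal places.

-0.06

Engagement tier lies on the pathway campaign → engagement tier → outcome, so adjusting for it blocks the indirect effect. For the total causal effect of campaign, use the unadjusted pooled rates.
The causal difference is the pooled difference: 0.269 − 0.325 = -0.056.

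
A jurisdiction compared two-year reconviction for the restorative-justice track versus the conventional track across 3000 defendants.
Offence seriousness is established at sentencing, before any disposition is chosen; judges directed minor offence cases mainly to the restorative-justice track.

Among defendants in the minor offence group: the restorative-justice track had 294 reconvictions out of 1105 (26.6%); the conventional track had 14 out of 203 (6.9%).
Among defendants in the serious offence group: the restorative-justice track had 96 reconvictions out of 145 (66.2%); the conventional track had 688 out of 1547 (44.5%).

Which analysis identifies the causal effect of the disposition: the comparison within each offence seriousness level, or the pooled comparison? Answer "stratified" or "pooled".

stratified

The imbalance in offence seriousness arose from how defendants were allocated, not from anything the disposition did; and offence seriousness independently affects the outcome. The pooled gap is confounded — condition on offence seriousness.
Within each level — minor offence: 26.6% vs 6.9%; serious offence: 66.2% vs 44.5% — the conventional track is lower every time.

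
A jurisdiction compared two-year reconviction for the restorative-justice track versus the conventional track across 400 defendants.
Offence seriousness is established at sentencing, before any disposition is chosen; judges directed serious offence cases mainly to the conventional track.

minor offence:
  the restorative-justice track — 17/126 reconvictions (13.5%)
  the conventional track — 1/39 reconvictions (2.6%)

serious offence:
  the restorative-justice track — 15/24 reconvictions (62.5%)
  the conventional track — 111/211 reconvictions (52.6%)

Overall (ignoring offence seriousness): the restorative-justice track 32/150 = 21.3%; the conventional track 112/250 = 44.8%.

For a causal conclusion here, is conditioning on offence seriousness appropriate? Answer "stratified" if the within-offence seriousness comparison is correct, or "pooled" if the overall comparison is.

stratified

Since offence seriousness is a pre-existing factor (not a product of the disposition) and it affects the outcome on its own, it is a confounder. The stratified rates, not the pooled rate, identify the causal effect.
Within each level — minor offence: 13.5% vs 2.6%; serious offence: 62.5% vs 52.6% — the conventional track is lower every time.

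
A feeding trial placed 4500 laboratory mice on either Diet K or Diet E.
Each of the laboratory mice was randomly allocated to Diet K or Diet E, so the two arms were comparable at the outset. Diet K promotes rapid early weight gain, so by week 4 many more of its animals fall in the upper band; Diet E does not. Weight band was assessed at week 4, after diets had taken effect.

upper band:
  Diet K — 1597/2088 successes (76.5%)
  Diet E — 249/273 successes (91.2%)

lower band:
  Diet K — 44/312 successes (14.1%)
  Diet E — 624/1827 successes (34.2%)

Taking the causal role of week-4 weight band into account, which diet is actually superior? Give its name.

Diet K

The week-4 weight band-specific comparison favours Diet E throughout, but the pooled figures favour Diet K. The question is whether to condition on week-4 weight band.
Week-4 weight band lies on the pathway diet → week-4 weight band → outcome, so adjusting for it blocks the indirect effect. For the total causal effect of diet, use the unadjusted pooled rates.
Pooled: Diet K 68.4% vs Diet E 41.6%; Diet K is higher overall.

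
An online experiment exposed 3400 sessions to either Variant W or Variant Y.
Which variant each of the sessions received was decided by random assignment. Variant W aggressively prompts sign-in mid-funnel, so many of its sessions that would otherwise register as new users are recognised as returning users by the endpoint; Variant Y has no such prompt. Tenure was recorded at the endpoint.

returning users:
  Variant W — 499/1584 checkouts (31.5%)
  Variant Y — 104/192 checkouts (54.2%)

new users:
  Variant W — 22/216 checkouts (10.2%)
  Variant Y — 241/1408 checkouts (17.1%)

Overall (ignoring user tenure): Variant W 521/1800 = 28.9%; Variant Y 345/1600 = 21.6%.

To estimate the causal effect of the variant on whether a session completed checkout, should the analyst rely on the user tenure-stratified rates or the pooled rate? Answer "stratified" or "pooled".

Within every user tenure level Variant Y has the higher rate, yet pooled Variant W does — Simpson's reversal.
User tenure is recorded after the variant and is itself shifted by it — it sits on the causal path from variant to outcome. Conditioning on a mediator would strip out part of the effect we want; the pooled comparison gives the total causal effect.
Pooled: Variant W 28.9% vs Variant Y 21.6%; Variant W is higher overall.

pooled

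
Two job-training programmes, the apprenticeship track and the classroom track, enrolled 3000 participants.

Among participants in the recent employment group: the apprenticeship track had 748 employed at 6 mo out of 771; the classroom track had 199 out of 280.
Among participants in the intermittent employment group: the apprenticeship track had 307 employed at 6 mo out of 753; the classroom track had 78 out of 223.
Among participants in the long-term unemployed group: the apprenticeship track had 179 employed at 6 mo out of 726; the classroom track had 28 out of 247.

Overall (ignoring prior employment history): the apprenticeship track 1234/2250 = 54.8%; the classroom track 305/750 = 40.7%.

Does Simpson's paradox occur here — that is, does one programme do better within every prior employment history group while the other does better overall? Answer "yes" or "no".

no

Within each prior employment history level (recent employment 97.0% vs 71.1%; intermittent employment 40.8% vs 35.0%; long-term unemployed 24.7% vs 11.3%), the apprenticeship track has the higher rate every time. Pooled: 54.8% vs 40.7% — the apprenticeship track has the higher rate overall. They agree.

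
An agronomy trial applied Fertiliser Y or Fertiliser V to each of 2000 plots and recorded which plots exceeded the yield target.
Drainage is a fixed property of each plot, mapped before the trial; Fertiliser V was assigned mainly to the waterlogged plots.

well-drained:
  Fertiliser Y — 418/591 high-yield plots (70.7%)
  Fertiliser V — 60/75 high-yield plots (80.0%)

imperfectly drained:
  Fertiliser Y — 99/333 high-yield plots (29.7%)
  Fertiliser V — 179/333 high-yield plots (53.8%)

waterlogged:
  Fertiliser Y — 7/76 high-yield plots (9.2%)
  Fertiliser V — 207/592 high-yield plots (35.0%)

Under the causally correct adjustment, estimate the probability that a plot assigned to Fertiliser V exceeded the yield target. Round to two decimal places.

0.56

Fertiliser V is higher inside every field drainage stratum but Fertiliser Y is higher in aggregate. Whether to stratify depends on how field drainage relates to the fertiliser.
Nothing the fertiliser does changes field drainage; the imbalance is an allocation artefact. With field drainage also predicting the outcome, the pooled figure is confounded, and the within-stratum comparison is the causal one.
Standardising Fertiliser V to the population field drainage mix: 0.333·60/75 + 0.333·179/333 + 0.334·207/592 = 0.562.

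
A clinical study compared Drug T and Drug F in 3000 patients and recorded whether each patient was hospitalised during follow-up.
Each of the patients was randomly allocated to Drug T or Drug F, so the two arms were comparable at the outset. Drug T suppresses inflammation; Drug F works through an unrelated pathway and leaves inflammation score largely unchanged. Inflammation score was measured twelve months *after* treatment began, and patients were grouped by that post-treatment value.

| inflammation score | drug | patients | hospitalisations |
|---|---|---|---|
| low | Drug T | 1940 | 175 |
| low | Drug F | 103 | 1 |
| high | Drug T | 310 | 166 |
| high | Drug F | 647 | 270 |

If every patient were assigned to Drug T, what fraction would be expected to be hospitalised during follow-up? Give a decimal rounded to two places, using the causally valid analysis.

0.15

The distribution of inflammation score is itself part of what the drug does — it is an intermediate outcome. Holding it fixed would remove that part of the effect; the total effect is the pooled difference.
So P(outcome | do(Drug T)) is just the pooled rate for Drug T: 341/2250 = 0.152.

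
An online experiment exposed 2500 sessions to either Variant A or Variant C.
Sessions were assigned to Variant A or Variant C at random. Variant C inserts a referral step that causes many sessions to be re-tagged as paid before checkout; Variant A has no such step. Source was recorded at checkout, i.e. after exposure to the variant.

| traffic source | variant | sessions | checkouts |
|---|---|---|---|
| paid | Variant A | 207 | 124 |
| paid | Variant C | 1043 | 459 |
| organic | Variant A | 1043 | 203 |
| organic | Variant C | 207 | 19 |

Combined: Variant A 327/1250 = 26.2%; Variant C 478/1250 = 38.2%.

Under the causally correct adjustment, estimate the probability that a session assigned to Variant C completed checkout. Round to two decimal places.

The traffic source-specific comparison favours Variant A throughout, but the pooled figures favour Variant C. The question is whether to condition on traffic source.
Traffic source is downstream of the variant. One should not condition on a consequence of treatment, so the overall rates are the right comparison.
So P(outcome | do(Variant C)) is just the pooled rate for Variant C: 478/1250 = 0.382.

0.38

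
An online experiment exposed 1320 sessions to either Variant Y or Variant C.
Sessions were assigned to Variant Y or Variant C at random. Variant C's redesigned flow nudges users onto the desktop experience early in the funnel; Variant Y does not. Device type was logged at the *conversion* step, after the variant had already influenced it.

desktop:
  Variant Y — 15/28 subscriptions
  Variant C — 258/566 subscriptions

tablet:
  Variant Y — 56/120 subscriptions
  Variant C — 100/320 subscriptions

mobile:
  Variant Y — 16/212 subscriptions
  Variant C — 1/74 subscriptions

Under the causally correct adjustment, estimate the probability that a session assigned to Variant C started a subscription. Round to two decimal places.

0.37

The stratified and pooled comparisons disagree (Variant Y wins within each device type; Variant C wins overall), so the answer turns on the causal role of device type.
Stratifying would compare variants among sessions the variants themselves sorted into device type groups — a form of selection on an intermediate. The unconditioned pooled rates give the total causal effect.
So P(outcome | do(Variant C)) is just the pooled rate for Variant C: 359/960 = 0.374.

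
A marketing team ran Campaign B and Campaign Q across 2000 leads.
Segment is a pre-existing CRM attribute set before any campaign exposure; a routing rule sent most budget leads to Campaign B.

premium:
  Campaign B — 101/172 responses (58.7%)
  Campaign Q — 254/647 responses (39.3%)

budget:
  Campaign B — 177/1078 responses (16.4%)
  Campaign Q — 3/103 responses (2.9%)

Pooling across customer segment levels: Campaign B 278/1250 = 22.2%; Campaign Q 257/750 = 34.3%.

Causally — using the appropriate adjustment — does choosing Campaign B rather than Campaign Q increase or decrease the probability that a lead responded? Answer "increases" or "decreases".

Customer segment differs across campaigns for reasons unrelated to any effect of the campaign itself, and it separately predicts the outcome — a classic confounder. We must compare within customer segment levels.
Within each level — premium: 58.7% vs 39.3%; budget: 16.4% vs 2.9% — Campaign B is higher every time.

increases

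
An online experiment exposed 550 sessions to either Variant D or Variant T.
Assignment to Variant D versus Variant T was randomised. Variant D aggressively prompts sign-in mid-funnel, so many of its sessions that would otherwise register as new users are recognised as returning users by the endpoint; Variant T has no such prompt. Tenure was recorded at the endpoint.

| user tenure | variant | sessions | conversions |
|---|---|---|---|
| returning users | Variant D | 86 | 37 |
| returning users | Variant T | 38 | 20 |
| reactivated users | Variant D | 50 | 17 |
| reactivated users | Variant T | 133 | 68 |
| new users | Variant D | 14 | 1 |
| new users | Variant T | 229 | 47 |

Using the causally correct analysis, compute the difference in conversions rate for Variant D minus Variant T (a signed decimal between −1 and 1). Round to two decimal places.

+0.03

The user tenure-specific comparison favours Variant T throughout, but the pooled figures favour Variant D. The question is whether to condition on user tenure.
User tenure is downstream of the variant. One should not condition on a consequence of treatment, so the overall rates are the right comparison.
The causal difference is the pooled difference: 0.367 − 0.338 = +0.029.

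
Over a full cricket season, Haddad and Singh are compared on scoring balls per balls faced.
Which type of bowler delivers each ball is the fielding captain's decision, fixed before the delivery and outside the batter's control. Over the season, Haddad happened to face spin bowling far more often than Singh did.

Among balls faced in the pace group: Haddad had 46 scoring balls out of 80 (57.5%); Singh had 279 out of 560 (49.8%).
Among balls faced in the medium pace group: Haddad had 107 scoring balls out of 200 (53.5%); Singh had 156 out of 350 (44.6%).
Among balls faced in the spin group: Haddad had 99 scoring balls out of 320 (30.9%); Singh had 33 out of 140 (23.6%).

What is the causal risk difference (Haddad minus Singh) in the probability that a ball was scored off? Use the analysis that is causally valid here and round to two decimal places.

The stratified and pooled comparisons disagree (Haddad wins within each bowling type; Singh wins overall), so the answer turns on the causal role of bowling type.
Here bowling type is a common cause — it drives both which player a case falls under and the outcome. The crude comparison mixes populations; the stratum-specific rates are the causally relevant ones.
Adjusting over the population distribution of bowling type: 0.388·(0.575−0.498) + 0.333·(0.535−0.446) + 0.279·(0.309−0.236) = +0.080.

+0.08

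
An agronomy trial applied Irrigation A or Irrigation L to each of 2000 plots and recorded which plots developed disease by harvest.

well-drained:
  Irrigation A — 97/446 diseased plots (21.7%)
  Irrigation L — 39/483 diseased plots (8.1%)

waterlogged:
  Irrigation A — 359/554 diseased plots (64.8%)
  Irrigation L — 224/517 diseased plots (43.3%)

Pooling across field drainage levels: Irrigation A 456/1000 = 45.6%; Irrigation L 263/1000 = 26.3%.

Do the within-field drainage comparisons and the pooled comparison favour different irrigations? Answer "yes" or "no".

Within each field drainage level (well-drained 21.7% vs 8.1%; waterlogged 64.8% vs 43.3%), Irrigation L has the lower rate every time. Pooled: 45.6% vs 26.3% — Irrigation L has the lower rate overall. They agree.

no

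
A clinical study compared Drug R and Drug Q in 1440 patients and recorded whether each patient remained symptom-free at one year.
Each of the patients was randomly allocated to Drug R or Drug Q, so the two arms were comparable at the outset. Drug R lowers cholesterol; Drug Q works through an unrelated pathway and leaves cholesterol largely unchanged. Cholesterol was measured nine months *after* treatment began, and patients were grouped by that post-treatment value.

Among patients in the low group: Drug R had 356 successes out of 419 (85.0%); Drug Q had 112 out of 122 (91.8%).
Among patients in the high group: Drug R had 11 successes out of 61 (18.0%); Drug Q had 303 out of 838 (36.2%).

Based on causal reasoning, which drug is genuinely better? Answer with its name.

Drug R

The stratified and pooled comparisons disagree (Drug Q wins within each cholesterol; Drug R wins overall), so the answer turns on the causal role of cholesterol.
The distribution of cholesterol is itself part of what the drug does — it is an intermediate outcome. Holding it fixed would remove that part of the effect; the total effect is the pooled difference.
Pooled: Drug R 76.5% vs Drug Q 43.2%; Drug R is higher overall.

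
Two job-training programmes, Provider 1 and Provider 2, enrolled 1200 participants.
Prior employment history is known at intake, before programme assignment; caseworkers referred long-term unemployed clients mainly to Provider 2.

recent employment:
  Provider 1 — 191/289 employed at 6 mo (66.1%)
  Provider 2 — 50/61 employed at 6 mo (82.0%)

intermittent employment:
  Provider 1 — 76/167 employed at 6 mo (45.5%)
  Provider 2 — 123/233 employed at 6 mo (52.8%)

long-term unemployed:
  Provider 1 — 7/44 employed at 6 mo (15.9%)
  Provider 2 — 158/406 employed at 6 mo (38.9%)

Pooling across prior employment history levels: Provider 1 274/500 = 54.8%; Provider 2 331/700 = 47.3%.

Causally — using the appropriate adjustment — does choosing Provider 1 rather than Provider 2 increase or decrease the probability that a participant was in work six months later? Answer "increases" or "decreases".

Nothing the programme does changes prior employment history; the imbalance is an allocation artefact. With prior employment history also predicting the outcome, the pooled figure is confounded, and the within-stratum comparison is the causal one.
Within each level — recent employment: 66.1% vs 82.0%; intermittent employment: 45.5% vs 52.8%; long-term unemployed: 15.9% vs 38.9% — Provider 2 is higher every time.

decreases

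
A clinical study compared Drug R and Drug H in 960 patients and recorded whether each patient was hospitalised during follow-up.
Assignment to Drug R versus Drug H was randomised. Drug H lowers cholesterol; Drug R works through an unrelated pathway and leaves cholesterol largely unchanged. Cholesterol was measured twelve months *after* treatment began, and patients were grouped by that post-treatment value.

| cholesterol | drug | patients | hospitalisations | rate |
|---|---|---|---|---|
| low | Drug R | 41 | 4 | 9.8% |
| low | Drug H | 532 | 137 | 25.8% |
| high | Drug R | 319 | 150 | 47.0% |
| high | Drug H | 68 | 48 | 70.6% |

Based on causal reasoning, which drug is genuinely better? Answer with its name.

Drug H

Drug R is lower inside every cholesterol stratum but Drug H is lower in aggregate. Whether to stratify depends on how cholesterol relates to the drug.
Cholesterol is downstream of the drug. One should not condition on a consequence of treatment, so the overall rates are the right comparison.
Pooled: Drug R 42.8% vs Drug H 30.8%; Drug H is lower overall.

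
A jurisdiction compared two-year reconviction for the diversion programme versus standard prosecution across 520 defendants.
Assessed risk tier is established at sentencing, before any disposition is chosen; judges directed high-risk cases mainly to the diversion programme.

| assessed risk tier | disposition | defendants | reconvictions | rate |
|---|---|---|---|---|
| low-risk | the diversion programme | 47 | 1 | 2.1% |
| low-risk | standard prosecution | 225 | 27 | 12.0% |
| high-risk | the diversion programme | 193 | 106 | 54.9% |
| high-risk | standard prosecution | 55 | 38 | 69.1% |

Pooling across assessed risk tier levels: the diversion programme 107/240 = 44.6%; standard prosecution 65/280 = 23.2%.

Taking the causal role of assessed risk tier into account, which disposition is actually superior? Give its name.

the diversion programme

Assessed risk tier satisfies the back-door criterion: it is not a descendant of the disposition, and it blocks the spurious path from disposition to outcome. Adjusting for it (i.e., using the within-assessed risk tier rates) gives the causal effect.
Within each level — low-risk: 2.1% vs 12.0%; high-risk: 54.9% vs 69.1% — the diversion programme is lower every time.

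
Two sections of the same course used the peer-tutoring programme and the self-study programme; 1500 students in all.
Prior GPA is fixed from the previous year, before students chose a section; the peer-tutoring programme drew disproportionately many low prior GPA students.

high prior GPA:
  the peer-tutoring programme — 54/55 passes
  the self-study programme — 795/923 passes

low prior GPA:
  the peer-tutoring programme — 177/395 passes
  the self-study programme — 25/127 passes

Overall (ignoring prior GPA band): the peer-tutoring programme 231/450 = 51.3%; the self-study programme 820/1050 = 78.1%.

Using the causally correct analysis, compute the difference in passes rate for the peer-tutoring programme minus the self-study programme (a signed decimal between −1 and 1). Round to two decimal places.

Within every prior GPA band level the peer-tutoring programme has the higher rate, yet pooled the self-study programme does — Simpson's reversal.
The imbalance in prior GPA band arose from how students were allocated, not from anything the teaching method did; and prior GPA band independently affects the outcome. The pooled gap is confounded — condition on prior GPA band.
Adjusting over the population distribution of prior GPA band: 0.652·(0.982−0.861) + 0.348·(0.448−0.197) = +0.166.

+0.17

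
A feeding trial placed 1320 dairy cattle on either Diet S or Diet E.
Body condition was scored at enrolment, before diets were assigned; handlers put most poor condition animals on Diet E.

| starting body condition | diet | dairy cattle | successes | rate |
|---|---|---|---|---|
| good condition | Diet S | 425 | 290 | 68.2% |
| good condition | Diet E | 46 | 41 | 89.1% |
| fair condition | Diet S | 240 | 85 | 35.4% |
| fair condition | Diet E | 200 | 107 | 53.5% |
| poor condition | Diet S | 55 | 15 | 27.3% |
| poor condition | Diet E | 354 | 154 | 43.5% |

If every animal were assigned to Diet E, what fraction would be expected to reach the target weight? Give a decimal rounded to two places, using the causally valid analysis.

0.63

Diet E is higher inside every starting body condition stratum but Diet S is higher in aggregate. Whether to stratify depends on how starting body condition relates to the diet.
Nothing the diet does changes starting body condition; the imbalance is an allocation artefact. With starting body condition also predicting the outcome, the pooled figure is confounded, and the within-stratum comparison is the causal one.
Standardising Diet E to the population starting body condition mix: 0.357·41/46 + 0.333·107/200 + 0.310·154/354 = 0.631.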